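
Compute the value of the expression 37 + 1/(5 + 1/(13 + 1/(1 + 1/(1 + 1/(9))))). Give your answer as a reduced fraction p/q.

48505/1304

Starting at the tail and folding back:
Start with 9.
1 + 1/(9/1) = 1 + 1/9 = 10/9
1 + 1/(10/9) = 1 + 9/10 = 19/10
13 + 1/(19/10) = 13 + 10/19 = 257/19
5 + 1/(257/19) = 5 + 19/257 = 1304/257
37 + 1/(1304/257) = 37 + 257/1304 = 48505/1304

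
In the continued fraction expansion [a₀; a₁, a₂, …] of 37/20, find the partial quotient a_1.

1

37 ÷ 20 → quotient 1, remainder 17
20 ÷ 17 → quotient 1, remainder 3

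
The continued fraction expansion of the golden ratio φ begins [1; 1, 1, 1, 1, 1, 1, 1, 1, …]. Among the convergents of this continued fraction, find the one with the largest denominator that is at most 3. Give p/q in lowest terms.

5/3

a_0 = 1: 1/1  (≤ bound)
a_1 = 1: 2/1  (≤ bound)
a_2 = 1: 3/2  (≤ bound)
a_3 = 1: 5/3  (≤ bound)
a_4 = 1: 8/5  (> 3, stop)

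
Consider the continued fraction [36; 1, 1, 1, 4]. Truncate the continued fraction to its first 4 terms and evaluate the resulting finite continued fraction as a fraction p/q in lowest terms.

a_0 = 36: 36/1
a_1 = 1: 37/1
a_2 = 1: 73/2
a_3 = 1: 110/3

110/3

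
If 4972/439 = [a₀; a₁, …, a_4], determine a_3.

3

Apply division with remainder until the remainder is 0:
⌊4972/439⌋ = 11, remainder 143
⌊439/143⌋ = 3, remainder 10
⌊143/10⌋ = 14, remainder 3
⌊10/3⌋ = 3, remainder 1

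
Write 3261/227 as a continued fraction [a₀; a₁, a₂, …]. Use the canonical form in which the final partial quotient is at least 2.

3261 = 14·227 + 83, so a_0 = 14
227 = 2·83 + 61, so a_1 = 2
83 = 1·61 + 22, so a_2 = 1
61 = 2·22 + 17, so a_3 = 2
22 = 1·17 + 5, so a_4 = 1
17 = 3·5 + 2, so a_5 = 3
5 = 2·2 + 1, so a_6 = 2
2 = 2·1 + 0, so a_7 = 2

[14; 2, 1, 2, 1, 3, 2, 2]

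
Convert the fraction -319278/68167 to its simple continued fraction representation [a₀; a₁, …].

[-5; 3, 6, 6, 58, 10]

Repeatedly divide and take the remainder:
-319278 ÷ 68167 → quotient -5, remainder 21557
68167 ÷ 21557 → quotient 3, remainder 3496
21557 ÷ 3496 → quotient 6, remainder 581
3496 ÷ 581 → quotient 6, remainder 10
581 ÷ 10 → quotient 58, remainder 1
10 ÷ 1 → quotient 10, remainder 0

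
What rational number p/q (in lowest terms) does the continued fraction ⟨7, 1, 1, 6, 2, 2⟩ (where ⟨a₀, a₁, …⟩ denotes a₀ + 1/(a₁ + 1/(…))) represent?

520/69

Start with 2.
2 + 1/(2/1) = 2 + 1/2 = 5/2
6 + 1/(5/2) = 6 + 2/5 = 32/5
1 + 1/(32/5) = 1 + 5/32 = 37/32
1 + 1/(37/32) = 1 + 32/37 = 69/37
7 + 1/(69/37) = 7 + 37/69 = 520/69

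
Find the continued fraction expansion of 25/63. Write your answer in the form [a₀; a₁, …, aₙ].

⌊25/63⌋ = 0, remainder 25
⌊63/25⌋ = 2, remainder 13
⌊25/13⌋ = 1, remainder 12
⌊13/12⌋ = 1, remainder 1
⌊12/1⌋ = 12, remainder 0

[0; 2, 1, 1, 12]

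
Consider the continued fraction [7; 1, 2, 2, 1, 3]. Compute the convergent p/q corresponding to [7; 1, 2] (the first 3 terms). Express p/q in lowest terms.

23/3

Start with 2.
1 + 1/(2/1) = 1 + 1/2 = 3/2
7 + 1/(3/2) = 7 + 2/3 = 23/3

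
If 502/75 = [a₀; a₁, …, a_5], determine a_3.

Run the Euclidean algorithm, recording each quotient:
502 ÷ 75 → quotient 6, remainder 52
75 ÷ 52 → quotient 1, remainder 23
52 ÷ 23 → quotient 2, remainder 6
23 ÷ 6 → quotient 3, remainder 5

3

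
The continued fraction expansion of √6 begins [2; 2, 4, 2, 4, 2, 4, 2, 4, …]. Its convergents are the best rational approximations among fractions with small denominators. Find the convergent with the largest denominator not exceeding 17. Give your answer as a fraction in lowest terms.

List convergents until the denominator exceeds the bound:
a_0 = 2: 2/1  (≤ bound)
a_1 = 2: 5/2  (≤ bound)
a_2 = 4: 22/9  (≤ bound)
a_3 = 2: 49/20  (> 17, stop)

22/9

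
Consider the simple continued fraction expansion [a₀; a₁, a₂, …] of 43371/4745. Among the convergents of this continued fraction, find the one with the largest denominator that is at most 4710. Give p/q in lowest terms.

21425/2344

List convergents until the denominator exceeds the bound:
a_0 = 9: 9/1  (≤ bound)
a_1 = 7: 64/7  (≤ bound)
a_2 = 8: 521/57  (≤ bound)
a_3 = 41: 21425/2344  (≤ bound)
a_4 = 2: 43371/4745  (> 4710, stop)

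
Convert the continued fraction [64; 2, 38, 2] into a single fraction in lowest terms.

10061/156

Start with 2.
38 + 1/(2/1) = 38 + 1/2 = 77/2
2 + 1/(77/2) = 2 + 2/77 = 156/77
64 + 1/(156/77) = 64 + 77/156 = 10061/156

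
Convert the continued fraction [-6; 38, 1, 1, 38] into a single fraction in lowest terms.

Work from the innermost term outward:
Start with 38.
1 + 1/(38/1) = 1 + 1/38 = 39/38
1 + 1/(39/38) = 1 + 38/39 = 77/39
38 + 1/(77/39) = 38 + 39/77 = 2965/77
-6 + 1/(2965/77) = -6 + 77/2965 = -17713/2965

-17713/2965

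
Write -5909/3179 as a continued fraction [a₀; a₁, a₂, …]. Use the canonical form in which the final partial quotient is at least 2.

[-2; 7, 12, 2, 8, 2]

⌊-5909/3179⌋ = -2, remainder 449
⌊3179/449⌋ = 7, remainder 36
⌊449/36⌋ = 12, remainder 17
⌊36/17⌋ = 2, remainder 2
⌊17/2⌋ = 8, remainder 1
⌊2/1⌋ = 2, remainder 0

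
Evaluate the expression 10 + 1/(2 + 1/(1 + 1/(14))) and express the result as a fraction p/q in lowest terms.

Start with 14.
1 + 1/(14/1) = 1 + 1/14 = 15/14
2 + 1/(15/14) = 2 + 14/15 = 44/15
10 + 1/(44/15) = 10 + 15/44 = 455/44

455/44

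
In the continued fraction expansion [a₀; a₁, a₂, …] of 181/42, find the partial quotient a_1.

Apply division with remainder until the remainder is 0:
⌊181/42⌋ = 4, remainder 13
⌊42/13⌋ = 3, remainder 3

3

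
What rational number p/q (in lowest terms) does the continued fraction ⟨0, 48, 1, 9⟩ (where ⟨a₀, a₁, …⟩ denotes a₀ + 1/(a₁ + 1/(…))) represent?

10/489

a_0 = 0: 0/1
a_1 = 48: 1/48
a_2 = 1: 1/49
a_3 = 9: 10/489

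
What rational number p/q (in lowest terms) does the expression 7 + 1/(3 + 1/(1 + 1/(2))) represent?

Start with 2.
1 + 1/(2/1) = 1 + 1/2 = 3/2
3 + 1/(3/2) = 3 + 2/3 = 11/3
7 + 1/(11/3) = 7 + 3/11 = 80/11

80/11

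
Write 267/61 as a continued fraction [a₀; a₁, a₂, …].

[4; 2, 1, 1, 1, 7]

267 = 4·61 + 23, so a_0 = 4
61 = 2·23 + 15, so a_1 = 2
23 = 1·15 + 8, so a_2 = 1
15 = 1·8 + 7, so a_3 = 1
8 = 1·7 + 1, so a_4 = 1
7 = 7·1 + 0, so a_5 = 7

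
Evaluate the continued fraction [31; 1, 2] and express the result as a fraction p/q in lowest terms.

95/3

Start with 2.
1 + 1/(2/1) = 1 + 1/2 = 3/2
31 + 1/(3/2) = 31 + 2/3 = 95/3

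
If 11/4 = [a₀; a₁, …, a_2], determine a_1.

1

⌊11/4⌋ = 2, remainder 3
⌊4/3⌋ = 1, remainder 1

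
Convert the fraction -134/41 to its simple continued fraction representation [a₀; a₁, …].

Repeatedly divide and take the remainder:
-134 = -4·41 + 30, so a_0 = -4
41 = 1·30 + 11, so a_1 = 1
30 = 2·11 + 8, so a_2 = 2
11 = 1·8 + 3, so a_3 = 1
8 = 2·3 + 2, so a_4 = 2
3 = 1·2 + 1, so a_5 = 1
2 = 2·1 + 0, so a_6 = 2

[-4; 1, 2, 1, 2, 1, 2]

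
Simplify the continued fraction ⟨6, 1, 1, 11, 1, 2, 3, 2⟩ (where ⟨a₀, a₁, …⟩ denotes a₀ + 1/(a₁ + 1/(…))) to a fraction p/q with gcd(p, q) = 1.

a_0 = 6: 6/1
a_1 = 1: 7/1
a_2 = 1: 13/2
a_3 = 11: 150/23
a_4 = 1: 163/25
a_5 = 2: 476/73
a_6 = 3: 1591/244
a_7 = 2: 3658/561

3658/561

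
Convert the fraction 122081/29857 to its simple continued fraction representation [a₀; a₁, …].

[4; 11, 3, 1, 14, 1, 2, 14]

Run the Euclidean algorithm, recording each quotient:
122081 = 4·29857 + 2653, so a_0 = 4
29857 = 11·2653 + 674, so a_1 = 11
2653 = 3·674 + 631, so a_2 = 3
674 = 1·631 + 43, so a_3 = 1
631 = 14·43 + 29, so a_4 = 14
43 = 1·29 + 14, so a_5 = 1
29 = 2·14 + 1, so a_6 = 2
14 = 14·1 + 0, so a_7 = 14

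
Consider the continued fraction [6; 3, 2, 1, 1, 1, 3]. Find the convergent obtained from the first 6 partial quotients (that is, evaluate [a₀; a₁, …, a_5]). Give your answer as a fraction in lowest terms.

170/27

a_0 = 6: 6/1
a_1 = 3: 19/3
a_2 = 2: 44/7
a_3 = 1: 63/10
a_4 = 1: 107/17
a_5 = 1: 170/27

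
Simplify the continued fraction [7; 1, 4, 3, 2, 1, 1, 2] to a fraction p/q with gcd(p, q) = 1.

Start with 2.
1 + 1/(2/1) = 1 + 1/2 = 3/2
1 + 1/(3/2) = 1 + 2/3 = 5/3
2 + 1/(5/3) = 2 + 3/5 = 13/5
3 + 1/(13/5) = 3 + 5/13 = 44/13
4 + 1/(44/13) = 4 + 13/44 = 189/44
1 + 1/(189/44) = 1 + 44/189 = 233/189
7 + 1/(233/189) = 7 + 189/233 = 1820/233

1820/233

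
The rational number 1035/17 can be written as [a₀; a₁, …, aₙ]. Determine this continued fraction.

1035 ÷ 17 → quotient 60, remainder 15
17 ÷ 15 → quotient 1, remainder 2
15 ÷ 2 → quotient 7, remainder 1
2 ÷ 1 → quotient 2, remainder 0

[60; 1, 7, 2]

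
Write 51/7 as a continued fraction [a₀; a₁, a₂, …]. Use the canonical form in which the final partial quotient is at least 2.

⌊51/7⌋ = 7, remainder 2
⌊7/2⌋ = 3, remainder 1
⌊2/1⌋ = 2, remainder 0

[7; 3, 2]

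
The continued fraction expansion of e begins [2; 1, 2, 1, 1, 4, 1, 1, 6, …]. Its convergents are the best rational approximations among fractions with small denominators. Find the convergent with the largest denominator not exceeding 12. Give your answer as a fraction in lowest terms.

19/7

a_0 = 2: 2/1  (≤ bound)
a_1 = 1: 3/1  (≤ bound)
a_2 = 2: 8/3  (≤ bound)
a_3 = 1: 11/4  (≤ bound)
a_4 = 1: 19/7  (≤ bound)
a_5 = 4: 87/32  (> 12, stop)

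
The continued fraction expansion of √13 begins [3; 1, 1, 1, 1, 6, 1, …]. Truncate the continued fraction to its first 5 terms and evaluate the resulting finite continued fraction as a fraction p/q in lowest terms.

Start with 1.
1 + 1/(1/1) = 1 + 1/1 = 2/1
1 + 1/(2/1) = 1 + 1/2 = 3/2
1 + 1/(3/2) = 1 + 2/3 = 5/3
3 + 1/(5/3) = 3 + 3/5 = 18/5

18/5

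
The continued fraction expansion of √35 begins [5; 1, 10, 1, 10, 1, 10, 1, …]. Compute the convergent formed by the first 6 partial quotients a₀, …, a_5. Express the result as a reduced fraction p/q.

Work from the innermost term outward:
Start with 1.
10 + 1/(1/1) = 10 + 1/1 = 11/1
1 + 1/(11/1) = 1 + 1/11 = 12/11
10 + 1/(12/11) = 10 + 11/12 = 131/12
1 + 1/(131/12) = 1 + 12/131 = 143/131
5 + 1/(143/131) = 5 + 131/143 = 846/143

846/143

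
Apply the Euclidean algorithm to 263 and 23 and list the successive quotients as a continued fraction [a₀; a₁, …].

⌊263/23⌋ = 11, remainder 10
⌊23/10⌋ = 2, remainder 3
⌊10/3⌋ = 3, remainder 1
⌊3/1⌋ = 3, remainder 0

[11; 2, 3, 3]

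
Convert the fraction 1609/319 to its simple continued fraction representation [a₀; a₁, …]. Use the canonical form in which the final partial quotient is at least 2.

[5; 22, 1, 3, 1, 2]

⌊1609/319⌋ = 5, remainder 14
⌊319/14⌋ = 22, remainder 11
⌊14/11⌋ = 1, remainder 3
⌊11/3⌋ = 3, remainder 2
⌊3/2⌋ = 1, remainder 1
⌊2/1⌋ = 2, remainder 0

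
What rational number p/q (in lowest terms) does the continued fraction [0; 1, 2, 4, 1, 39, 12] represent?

a_0 = 0: 0/1
a_1 = 1: 1/1
a_2 = 2: 2/3
a_3 = 4: 9/13
a_4 = 1: 11/16
a_5 = 39: 438/637
a_6 = 12: 5267/7660

5267/7660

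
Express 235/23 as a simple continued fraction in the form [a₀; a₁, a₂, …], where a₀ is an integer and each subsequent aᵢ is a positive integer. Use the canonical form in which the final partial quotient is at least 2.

⌊235/23⌋ = 10, remainder 5
⌊23/5⌋ = 4, remainder 3
⌊5/3⌋ = 1, remainder 2
⌊3/2⌋ = 1, remainder 1
⌊2/1⌋ = 2, remainder 0

[10; 4, 1, 1, 2]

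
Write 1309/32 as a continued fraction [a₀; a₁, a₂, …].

Apply division with remainder until the remainder is 0:
⌊1309/32⌋ = 40, remainder 29
⌊32/29⌋ = 1, remainder 3
⌊29/3⌋ = 9, remainder 2
⌊3/2⌋ = 1, remainder 1
⌊2/1⌋ = 2, remainder 0

[40; 1, 9, 1, 2]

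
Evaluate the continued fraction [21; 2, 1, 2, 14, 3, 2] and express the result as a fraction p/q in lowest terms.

Starting at the tail and folding back:
Start with 2.
3 + 1/(2/1) = 3 + 1/2 = 7/2
14 + 1/(7/2) = 14 + 2/7 = 100/7
2 + 1/(100/7) = 2 + 7/100 = 207/100
1 + 1/(207/100) = 1 + 100/207 = 307/207
2 + 1/(307/207) = 2 + 207/307 = 821/307
21 + 1/(821/307) = 21 + 307/821 = 17548/821

17548/821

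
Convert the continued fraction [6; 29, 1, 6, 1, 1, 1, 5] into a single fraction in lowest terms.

23428/3883

a_0 = 6: 6/1
a_1 = 29: 175/29
a_2 = 1: 181/30
a_3 = 6: 1261/209
a_4 = 1: 1442/239
a_5 = 1: 2703/448
a_6 = 1: 4145/687
a_7 = 5: 23428/3883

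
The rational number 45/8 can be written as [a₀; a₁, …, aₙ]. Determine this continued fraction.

45 = 5·8 + 5, so a_0 = 5
8 = 1·5 + 3, so a_1 = 1
5 = 1·3 + 2, so a_2 = 1
3 = 1·2 + 1, so a_3 = 1
2 = 2·1 + 0, so a_4 = 2

[5; 1, 1, 1, 2]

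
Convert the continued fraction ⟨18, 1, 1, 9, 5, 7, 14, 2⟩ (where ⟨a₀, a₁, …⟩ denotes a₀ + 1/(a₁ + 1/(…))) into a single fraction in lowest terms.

378593/20436

Starting at the tail and folding back:
Start with 2.
14 + 1/(2/1) = 14 + 1/2 = 29/2
7 + 1/(29/2) = 7 + 2/29 = 205/29
5 + 1/(205/29) = 5 + 29/205 = 1054/205
9 + 1/(1054/205) = 9 + 205/1054 = 9691/1054
1 + 1/(9691/1054) = 1 + 1054/9691 = 10745/9691
1 + 1/(10745/9691) = 1 + 9691/10745 = 20436/10745
18 + 1/(20436/10745) = 18 + 10745/20436 = 378593/20436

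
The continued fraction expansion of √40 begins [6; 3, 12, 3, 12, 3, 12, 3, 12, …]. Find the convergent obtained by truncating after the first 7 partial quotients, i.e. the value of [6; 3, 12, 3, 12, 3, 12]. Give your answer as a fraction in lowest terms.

Compute successive convergents:
a_0 = 6: 6/1
a_1 = 3: 19/3
a_2 = 12: 234/37
a_3 = 3: 721/114
a_4 = 12: 8886/1405
a_5 = 3: 27379/4329
a_6 = 12: 337434/53353

337434/53353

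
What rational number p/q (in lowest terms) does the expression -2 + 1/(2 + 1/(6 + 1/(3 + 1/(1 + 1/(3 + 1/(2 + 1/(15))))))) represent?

Starting at the tail and folding back:
Start with 15.
2 + 1/(15/1) = 2 + 1/15 = 31/15
3 + 1/(31/15) = 3 + 15/31 = 108/31
1 + 1/(108/31) = 1 + 31/108 = 139/108
3 + 1/(139/108) = 3 + 108/139 = 525/139
6 + 1/(525/139) = 6 + 139/525 = 3289/525
2 + 1/(3289/525) = 2 + 525/3289 = 7103/3289
-2 + 1/(7103/3289) = -2 + 3289/7103 = -10917/7103

-10917/7103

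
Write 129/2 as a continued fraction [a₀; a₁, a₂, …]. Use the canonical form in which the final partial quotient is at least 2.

Repeatedly divide and take the remainder:
⌊129/2⌋ = 64, remainder 1
⌊2/1⌋ = 2, remainder 0

[64; 2]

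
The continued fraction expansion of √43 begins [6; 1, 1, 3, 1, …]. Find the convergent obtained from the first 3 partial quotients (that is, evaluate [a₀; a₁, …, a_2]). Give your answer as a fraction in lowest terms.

a_0 = 6: 6/1
a_1 = 1: 7/1
a_2 = 1: 13/2

13/2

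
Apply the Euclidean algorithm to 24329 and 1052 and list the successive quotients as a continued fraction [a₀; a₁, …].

[23; 7, 1, 10, 12]

Repeatedly divide and take the remainder:
⌊24329/1052⌋ = 23, remainder 133
⌊1052/133⌋ = 7, remainder 121
⌊133/121⌋ = 1, remainder 12
⌊121/12⌋ = 10, remainder 1
⌊12/1⌋ = 12, remainder 0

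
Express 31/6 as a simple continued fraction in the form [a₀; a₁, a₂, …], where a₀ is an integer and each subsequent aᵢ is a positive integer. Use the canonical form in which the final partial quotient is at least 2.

31 = 5·6 + 1, so a_0 = 5
6 = 6·1 + 0, so a_1 = 6

[5; 6]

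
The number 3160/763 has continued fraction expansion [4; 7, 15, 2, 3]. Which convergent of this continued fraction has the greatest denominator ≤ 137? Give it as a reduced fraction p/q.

List convergents until the denominator exceeds the bound:
a_0 = 4: 4/1  (≤ bound)
a_1 = 7: 29/7  (≤ bound)
a_2 = 15: 439/106  (≤ bound)
a_3 = 2: 907/219  (> 137, stop)

439/106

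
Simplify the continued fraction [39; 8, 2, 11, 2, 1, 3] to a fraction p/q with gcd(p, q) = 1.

86568/2213

Start with 3.
1 + 1/(3/1) = 1 + 1/3 = 4/3
2 + 1/(4/3) = 2 + 3/4 = 11/4
11 + 1/(11/4) = 11 + 4/11 = 125/11
2 + 1/(125/11) = 2 + 11/125 = 261/125
8 + 1/(261/125) = 8 + 125/261 = 2213/261
39 + 1/(2213/261) = 39 + 261/2213 = 86568/2213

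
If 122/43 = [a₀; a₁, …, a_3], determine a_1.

122 = 2·43 + 36, so a_0 = 2
43 = 1·36 + 7, so a_1 = 1

1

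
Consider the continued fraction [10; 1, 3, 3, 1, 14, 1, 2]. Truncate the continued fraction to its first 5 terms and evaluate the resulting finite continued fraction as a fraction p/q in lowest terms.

183/17

Start with 1.
3 + 1/(1/1) = 3 + 1/1 = 4/1
3 + 1/(4/1) = 3 + 1/4 = 13/4
1 + 1/(13/4) = 1 + 4/13 = 17/13
10 + 1/(17/13) = 10 + 13/17 = 183/17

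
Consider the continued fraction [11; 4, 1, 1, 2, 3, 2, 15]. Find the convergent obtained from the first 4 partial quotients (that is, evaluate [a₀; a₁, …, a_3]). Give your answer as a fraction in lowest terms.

Start with 1.
1 + 1/(1/1) = 1 + 1/1 = 2/1
4 + 1/(2/1) = 4 + 1/2 = 9/2
11 + 1/(9/2) = 11 + 2/9 = 101/9

101/9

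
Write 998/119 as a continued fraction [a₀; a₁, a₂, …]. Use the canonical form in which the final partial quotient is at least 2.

[8; 2, 1, 1, 2, 2, 1, 2]

998 = 8·119 + 46, so a_0 = 8
119 = 2·46 + 27, so a_1 = 2
46 = 1·27 + 19, so a_2 = 1
27 = 1·19 + 8, so a_3 = 1
19 = 2·8 + 3, so a_4 = 2
8 = 2·3 + 2, so a_5 = 2
3 = 1·2 + 1, so a_6 = 1
2 = 2·1 + 0, so a_7 = 2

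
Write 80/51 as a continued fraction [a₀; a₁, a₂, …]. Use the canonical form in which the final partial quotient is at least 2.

[1; 1, 1, 3, 7]

80 ÷ 51 → quotient 1, remainder 29
51 ÷ 29 → quotient 1, remainder 22
29 ÷ 22 → quotient 1, remainder 7
22 ÷ 7 → quotient 3, remainder 1
7 ÷ 1 → quotient 7, remainder 0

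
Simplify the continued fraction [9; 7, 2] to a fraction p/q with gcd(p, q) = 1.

137/15

Compute successive convergents:
a_0 = 9: 9/1
a_1 = 7: 64/7
a_2 = 2: 137/15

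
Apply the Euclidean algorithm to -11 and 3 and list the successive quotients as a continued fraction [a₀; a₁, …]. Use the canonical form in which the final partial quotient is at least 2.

-11 ÷ 3 → quotient -4, remainder 1
3 ÷ 1 → quotient 3, remainder 0

[-4; 3]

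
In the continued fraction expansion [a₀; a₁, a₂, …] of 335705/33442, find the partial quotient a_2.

⌊335705/33442⌋ = 10, remainder 1285
⌊33442/1285⌋ = 26, remainder 32
⌊1285/32⌋ = 40, remainder 5

40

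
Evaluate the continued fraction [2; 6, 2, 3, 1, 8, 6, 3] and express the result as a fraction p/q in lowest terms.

21218/9845

Start with 3.
6 + 1/(3/1) = 6 + 1/3 = 19/3
8 + 1/(19/3) = 8 + 3/19 = 155/19
1 + 1/(155/19) = 1 + 19/155 = 174/155
3 + 1/(174/155) = 3 + 155/174 = 677/174
2 + 1/(677/174) = 2 + 174/677 = 1528/677
6 + 1/(1528/677) = 6 + 677/1528 = 9845/1528
2 + 1/(9845/1528) = 2 + 1528/9845 = 21218/9845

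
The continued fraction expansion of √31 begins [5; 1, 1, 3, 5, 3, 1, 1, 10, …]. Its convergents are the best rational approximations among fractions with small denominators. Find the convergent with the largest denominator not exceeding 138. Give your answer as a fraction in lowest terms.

List convergents until the denominator exceeds the bound:
a_0 = 5: 5/1  (≤ bound)
a_1 = 1: 6/1  (≤ bound)
a_2 = 1: 11/2  (≤ bound)
a_3 = 3: 39/7  (≤ bound)
a_4 = 5: 206/37  (≤ bound)
a_5 = 3: 657/118  (≤ bound)
a_6 = 1: 863/155  (> 138, stop)

657/118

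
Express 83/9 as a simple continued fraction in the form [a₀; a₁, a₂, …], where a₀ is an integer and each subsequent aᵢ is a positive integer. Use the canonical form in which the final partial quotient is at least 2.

83 ÷ 9 → quotient 9, remainder 2
9 ÷ 2 → quotient 4, remainder 1
2 ÷ 1 → quotient 2, remainder 0

[9; 4, 2]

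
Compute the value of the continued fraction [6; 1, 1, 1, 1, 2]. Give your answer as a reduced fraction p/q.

Build up convergents one term at a time:
a_0 = 6: 6/1
a_1 = 1: 7/1
a_2 = 1: 13/2
a_3 = 1: 20/3
a_4 = 1: 33/5
a_5 = 2: 86/13

86/13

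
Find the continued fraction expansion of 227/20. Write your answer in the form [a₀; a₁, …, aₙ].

Run the Euclidean algorithm, recording each quotient:
227 ÷ 20 → quotient 11, remainder 7
20 ÷ 7 → quotient 2, remainder 6
7 ÷ 6 → quotient 1, remainder 1
6 ÷ 1 → quotient 6, remainder 0

[11; 2, 1, 6]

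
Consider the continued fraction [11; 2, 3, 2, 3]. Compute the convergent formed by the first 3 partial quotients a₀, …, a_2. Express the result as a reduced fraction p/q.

80/7

a_0 = 11: 11/1
a_1 = 2: 23/2
a_2 = 3: 80/7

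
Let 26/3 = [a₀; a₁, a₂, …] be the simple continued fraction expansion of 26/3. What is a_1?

⌊26/3⌋ = 8, remainder 2
⌊3/2⌋ = 1, remainder 1

1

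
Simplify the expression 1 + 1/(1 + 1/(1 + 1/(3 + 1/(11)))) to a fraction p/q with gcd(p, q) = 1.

124/79

a_0 = 1: 1/1
a_1 = 1: 2/1
a_2 = 1: 3/2
a_3 = 3: 11/7
a_4 = 11: 124/79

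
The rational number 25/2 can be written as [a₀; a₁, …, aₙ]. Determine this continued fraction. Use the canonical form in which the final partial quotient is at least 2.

25 = 12·2 + 1, so a_0 = 12
2 = 2·1 + 0, so a_1 = 2

[12; 2]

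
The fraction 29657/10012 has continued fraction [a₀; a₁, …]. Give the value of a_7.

Repeatedly divide and take the remainder:
29657 = 2·10012 + 9633, so a_0 = 2
10012 = 1·9633 + 379, so a_1 = 1
9633 = 25·379 + 158, so a_2 = 25
379 = 2·158 + 63, so a_3 = 2
158 = 2·63 + 32, so a_4 = 2
63 = 1·32 + 31, so a_5 = 1
32 = 1·31 + 1, so a_6 = 1
31 = 31·1 + 0, so a_7 = 31

31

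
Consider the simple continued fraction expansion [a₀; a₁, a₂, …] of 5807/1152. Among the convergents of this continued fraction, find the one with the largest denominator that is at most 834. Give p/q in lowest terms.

247/49

a_0 = 5: 5/1  (≤ bound)
a_1 = 24: 121/24  (≤ bound)
a_2 = 1: 126/25  (≤ bound)
a_3 = 1: 247/49  (≤ bound)
a_4 = 23: 5807/1152  (> 834, stop)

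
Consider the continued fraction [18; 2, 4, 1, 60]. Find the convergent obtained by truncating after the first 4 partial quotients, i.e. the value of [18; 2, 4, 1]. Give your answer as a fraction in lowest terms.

Start with 1.
4 + 1/(1/1) = 4 + 1/1 = 5/1
2 + 1/(5/1) = 2 + 1/5 = 11/5
18 + 1/(11/5) = 18 + 5/11 = 203/11

203/11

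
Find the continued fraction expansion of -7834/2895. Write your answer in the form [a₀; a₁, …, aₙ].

[-3; 3, 2, 2, 20, 1, 7]

-7834 = -3·2895 + 851, so a_0 = -3
2895 = 3·851 + 342, so a_1 = 3
851 = 2·342 + 167, so a_2 = 2
342 = 2·167 + 8, so a_3 = 2
167 = 20·8 + 7, so a_4 = 20
8 = 1·7 + 1, so a_5 = 1
7 = 7·1 + 0, so a_6 = 7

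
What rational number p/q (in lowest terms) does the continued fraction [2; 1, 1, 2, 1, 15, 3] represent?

867/337

Start with 3.
15 + 1/(3/1) = 15 + 1/3 = 46/3
1 + 1/(46/3) = 1 + 3/46 = 49/46
2 + 1/(49/46) = 2 + 46/49 = 144/49
1 + 1/(144/49) = 1 + 49/144 = 193/144
1 + 1/(193/144) = 1 + 144/193 = 337/193
2 + 1/(337/193) = 2 + 193/337 = 867/337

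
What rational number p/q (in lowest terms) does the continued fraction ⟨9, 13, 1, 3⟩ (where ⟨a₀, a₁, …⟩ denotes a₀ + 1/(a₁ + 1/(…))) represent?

a_0 = 9: 9/1
a_1 = 13: 118/13
a_2 = 1: 127/14
a_3 = 3: 499/55

499/55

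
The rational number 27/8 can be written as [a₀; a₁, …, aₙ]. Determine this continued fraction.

[3; 2, 1, 2]

⌊27/8⌋ = 3, remainder 3
⌊8/3⌋ = 2, remainder 2
⌊3/2⌋ = 1, remainder 1
⌊2/1⌋ = 2, remainder 0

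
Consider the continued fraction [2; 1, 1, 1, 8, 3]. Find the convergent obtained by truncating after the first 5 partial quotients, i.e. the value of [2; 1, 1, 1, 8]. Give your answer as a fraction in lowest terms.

Build up convergents one term at a time:
a_0 = 2: 2/1
a_1 = 1: 3/1
a_2 = 1: 5/2
a_3 = 1: 8/3
a_4 = 8: 69/26

69/26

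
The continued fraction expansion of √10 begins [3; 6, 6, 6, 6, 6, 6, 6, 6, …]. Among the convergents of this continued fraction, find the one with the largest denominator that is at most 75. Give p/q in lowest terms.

117/37

List convergents until the denominator exceeds the bound:
a_0 = 3: 3/1  (≤ bound)
a_1 = 6: 19/6  (≤ bound)
a_2 = 6: 117/37  (≤ bound)
a_3 = 6: 721/228  (> 75, stop)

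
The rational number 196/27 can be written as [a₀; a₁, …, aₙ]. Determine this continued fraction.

[7; 3, 1, 6]

Run the Euclidean algorithm, recording each quotient:
⌊196/27⌋ = 7, remainder 7
⌊27/7⌋ = 3, remainder 6
⌊7/6⌋ = 1, remainder 1
⌊6/1⌋ = 6, remainder 0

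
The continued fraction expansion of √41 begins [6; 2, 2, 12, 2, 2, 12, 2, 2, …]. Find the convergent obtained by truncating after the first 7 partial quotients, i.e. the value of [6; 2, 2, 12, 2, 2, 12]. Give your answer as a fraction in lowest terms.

Use the convergent recurrence hₖ = aₖ·hₖ₋₁ + hₖ₋₂ (and likewise for the denominators kₖ):
a_0 = 6: 6/1
a_1 = 2: 13/2
a_2 = 2: 32/5
a_3 = 12: 397/62
a_4 = 2: 826/129
a_5 = 2: 2049/320
a_6 = 12: 25414/3969

25414/3969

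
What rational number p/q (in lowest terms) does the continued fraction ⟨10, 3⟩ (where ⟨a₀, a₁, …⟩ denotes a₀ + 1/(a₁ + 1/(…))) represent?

Starting at the tail and folding back:
Start with 3.
10 + 1/(3/1) = 10 + 1/3 = 31/3

31/3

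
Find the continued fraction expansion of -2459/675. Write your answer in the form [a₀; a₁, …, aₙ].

-2459 ÷ 675 → quotient -4, remainder 241
675 ÷ 241 → quotient 2, remainder 193
241 ÷ 193 → quotient 1, remainder 48
193 ÷ 48 → quotient 4, remainder 1
48 ÷ 1 → quotient 48, remainder 0

[-4; 2, 1, 4, 48]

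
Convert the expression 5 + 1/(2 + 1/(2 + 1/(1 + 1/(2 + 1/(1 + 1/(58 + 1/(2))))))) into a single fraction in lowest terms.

16703/3080

a_0 = 5: 5/1
a_1 = 2: 11/2
a_2 = 2: 27/5
a_3 = 1: 38/7
a_4 = 2: 103/19
a_5 = 1: 141/26
a_6 = 58: 8281/1527
a_7 = 2: 16703/3080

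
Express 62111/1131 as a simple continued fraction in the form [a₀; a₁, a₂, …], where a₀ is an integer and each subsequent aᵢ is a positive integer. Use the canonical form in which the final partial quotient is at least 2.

[54; 1, 11, 31, 3]

Apply division with remainder until the remainder is 0:
⌊62111/1131⌋ = 54, remainder 1037
⌊1131/1037⌋ = 1, remainder 94
⌊1037/94⌋ = 11, remainder 3
⌊94/3⌋ = 31, remainder 1
⌊3/1⌋ = 3, remainder 0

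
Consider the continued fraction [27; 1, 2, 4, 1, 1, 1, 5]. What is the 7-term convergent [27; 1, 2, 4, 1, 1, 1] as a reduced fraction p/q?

1246/45

Start with 1.
1 + 1/(1/1) = 1 + 1/1 = 2/1
1 + 1/(2/1) = 1 + 1/2 = 3/2
4 + 1/(3/2) = 4 + 2/3 = 14/3
2 + 1/(14/3) = 2 + 3/14 = 31/14
1 + 1/(31/14) = 1 + 14/31 = 45/31
27 + 1/(45/31) = 27 + 31/45 = 1246/45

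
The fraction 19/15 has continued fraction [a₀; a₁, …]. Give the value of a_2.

1

⌊19/15⌋ = 1, remainder 4
⌊15/4⌋ = 3, remainder 3
⌊4/3⌋ = 1, remainder 1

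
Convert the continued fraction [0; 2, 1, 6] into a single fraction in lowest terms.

7/20

Use the convergent recurrence hₖ = aₖ·hₖ₋₁ + hₖ₋₂ (and likewise for the denominators kₖ):
a_0 = 0: 0/1
a_1 = 2: 1/2
a_2 = 1: 1/3
a_3 = 6: 7/20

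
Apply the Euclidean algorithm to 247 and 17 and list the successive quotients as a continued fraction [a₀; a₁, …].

⌊247/17⌋ = 14, remainder 9
⌊17/9⌋ = 1, remainder 8
⌊9/8⌋ = 1, remainder 1
⌊8/1⌋ = 8, remainder 0

[14; 1, 1, 8]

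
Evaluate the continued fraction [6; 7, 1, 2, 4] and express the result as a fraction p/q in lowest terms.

613/100

Start with 4.
2 + 1/(4/1) = 2 + 1/4 = 9/4
1 + 1/(9/4) = 1 + 4/9 = 13/9
7 + 1/(13/9) = 7 + 9/13 = 100/13
6 + 1/(100/13) = 6 + 13/100 = 613/100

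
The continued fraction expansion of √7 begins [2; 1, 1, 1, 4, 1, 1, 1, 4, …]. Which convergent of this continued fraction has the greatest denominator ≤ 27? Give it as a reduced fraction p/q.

a_0 = 2: 2/1  (≤ bound)
a_1 = 1: 3/1  (≤ bound)
a_2 = 1: 5/2  (≤ bound)
a_3 = 1: 8/3  (≤ bound)
a_4 = 4: 37/14  (≤ bound)
a_5 = 1: 45/17  (≤ bound)
a_6 = 1: 82/31  (> 27, stop)

45/17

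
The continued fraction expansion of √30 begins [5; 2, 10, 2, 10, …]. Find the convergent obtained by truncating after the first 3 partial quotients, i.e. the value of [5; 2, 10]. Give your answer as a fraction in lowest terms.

115/21

Compute successive convergents:
a_0 = 5: 5/1
a_1 = 2: 11/2
a_2 = 10: 115/21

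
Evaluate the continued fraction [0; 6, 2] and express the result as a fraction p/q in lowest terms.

Compute successive convergents:
a_0 = 0: 0/1
a_1 = 6: 1/6
a_2 = 2: 2/13

2/13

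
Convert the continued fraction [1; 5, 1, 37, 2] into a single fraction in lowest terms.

537/460

Work from the innermost term outward:
Start with 2.
37 + 1/(2/1) = 37 + 1/2 = 75/2
1 + 1/(75/2) = 1 + 2/75 = 77/75
5 + 1/(77/75) = 5 + 75/77 = 460/77
1 + 1/(460/77) = 1 + 77/460 = 537/460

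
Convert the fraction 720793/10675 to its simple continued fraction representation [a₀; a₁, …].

[67; 1, 1, 11, 12, 1, 4, 7]

⌊720793/10675⌋ = 67, remainder 5568
⌊10675/5568⌋ = 1, remainder 5107
⌊5568/5107⌋ = 1, remainder 461
⌊5107/461⌋ = 11, remainder 36
⌊461/36⌋ = 12, remainder 29
⌊36/29⌋ = 1, remainder 7
⌊29/7⌋ = 4, remainder 1
⌊7/1⌋ = 7, remainder 0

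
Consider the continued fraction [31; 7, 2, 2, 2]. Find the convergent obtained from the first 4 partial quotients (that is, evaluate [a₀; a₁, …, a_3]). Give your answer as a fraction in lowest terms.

1152/37

Collapse the nested fraction from the inside out:
Start with 2.
2 + 1/(2/1) = 2 + 1/2 = 5/2
7 + 1/(5/2) = 7 + 2/5 = 37/5
31 + 1/(37/5) = 31 + 5/37 = 1152/37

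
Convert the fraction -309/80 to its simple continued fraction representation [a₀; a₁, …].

[-4; 7, 3, 1, 2]

⌊-309/80⌋ = -4, remainder 11
⌊80/11⌋ = 7, remainder 3
⌊11/3⌋ = 3, remainder 2
⌊3/2⌋ = 1, remainder 1
⌊2/1⌋ = 2, remainder 0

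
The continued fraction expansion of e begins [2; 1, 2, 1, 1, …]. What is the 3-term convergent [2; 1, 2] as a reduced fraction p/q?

a_0 = 2: 2/1
a_1 = 1: 3/1
a_2 = 2: 8/3

8/3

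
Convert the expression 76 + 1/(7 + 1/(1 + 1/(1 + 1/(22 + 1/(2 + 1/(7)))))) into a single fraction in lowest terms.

393989/5175

Start with 7.
2 + 1/(7/1) = 2 + 1/7 = 15/7
22 + 1/(15/7) = 22 + 7/15 = 337/15
1 + 1/(337/15) = 1 + 15/337 = 352/337
1 + 1/(352/337) = 1 + 337/352 = 689/352
7 + 1/(689/352) = 7 + 352/689 = 5175/689
76 + 1/(5175/689) = 76 + 689/5175 = 393989/5175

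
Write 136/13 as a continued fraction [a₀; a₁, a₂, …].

Apply division with remainder until the remainder is 0:
⌊136/13⌋ = 10, remainder 6
⌊13/6⌋ = 2, remainder 1
⌊6/1⌋ = 6, remainder 0

[10; 2, 6]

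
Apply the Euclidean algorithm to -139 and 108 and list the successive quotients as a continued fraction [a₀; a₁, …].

Run the Euclidean algorithm, recording each quotient:
-139 ÷ 108 → quotient -2, remainder 77
108 ÷ 77 → quotient 1, remainder 31
77 ÷ 31 → quotient 2, remainder 15
31 ÷ 15 → quotient 2, remainder 1
15 ÷ 1 → quotient 15, remainder 0

[-2; 1, 2, 2, 15]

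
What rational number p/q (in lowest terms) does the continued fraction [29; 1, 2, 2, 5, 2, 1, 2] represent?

Compute successive convergents:
a_0 = 29: 29/1
a_1 = 1: 30/1
a_2 = 2: 89/3
a_3 = 2: 208/7
a_4 = 5: 1129/38
a_5 = 2: 2466/83
a_6 = 1: 3595/121
a_7 = 2: 9656/325

9656/325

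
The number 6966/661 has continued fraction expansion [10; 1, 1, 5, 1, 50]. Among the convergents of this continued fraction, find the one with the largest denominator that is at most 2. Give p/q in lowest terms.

21/2

a_0 = 10: 10/1  (≤ bound)
a_1 = 1: 11/1  (≤ bound)
a_2 = 1: 21/2  (≤ bound)
a_3 = 5: 116/11  (> 2, stop)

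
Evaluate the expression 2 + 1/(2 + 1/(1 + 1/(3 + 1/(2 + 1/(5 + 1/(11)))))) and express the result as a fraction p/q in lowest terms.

3590/1521

a_0 = 2: 2/1
a_1 = 2: 5/2
a_2 = 1: 7/3
a_3 = 3: 26/11
a_4 = 2: 59/25
a_5 = 5: 321/136
a_6 = 11: 3590/1521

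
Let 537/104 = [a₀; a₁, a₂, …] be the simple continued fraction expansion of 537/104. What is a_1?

Apply division with remainder until the remainder is 0:
537 ÷ 104 → quotient 5, remainder 17
104 ÷ 17 → quotient 6, remainder 2

6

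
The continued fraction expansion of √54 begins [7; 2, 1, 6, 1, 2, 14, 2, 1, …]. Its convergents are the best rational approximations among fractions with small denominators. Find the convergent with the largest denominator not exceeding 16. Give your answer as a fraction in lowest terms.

List convergents until the denominator exceeds the bound:
a_0 = 7: 7/1  (≤ bound)
a_1 = 2: 15/2  (≤ bound)
a_2 = 1: 22/3  (≤ bound)
a_3 = 6: 147/20  (> 16, stop)

22/3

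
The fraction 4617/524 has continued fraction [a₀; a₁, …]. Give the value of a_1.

1

4617 = 8·524 + 425, so a_0 = 8
524 = 1·425 + 99, so a_1 = 1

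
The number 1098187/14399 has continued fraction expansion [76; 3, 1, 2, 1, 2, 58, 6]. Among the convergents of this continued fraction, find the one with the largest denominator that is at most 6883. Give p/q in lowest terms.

182510/2393

List convergents until the denominator exceeds the bound:
a_0 = 76: 76/1  (≤ bound)
a_1 = 3: 229/3  (≤ bound)
a_2 = 1: 305/4  (≤ bound)
a_3 = 2: 839/11  (≤ bound)
a_4 = 1: 1144/15  (≤ bound)
a_5 = 2: 3127/41  (≤ bound)
a_6 = 58: 182510/2393  (≤ bound)
a_7 = 6: 1098187/14399  (> 6883, stop)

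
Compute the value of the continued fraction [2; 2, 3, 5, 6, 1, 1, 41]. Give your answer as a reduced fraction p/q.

Start with 41.
1 + 1/(41/1) = 1 + 1/41 = 42/41
1 + 1/(42/41) = 1 + 41/42 = 83/42
6 + 1/(83/42) = 6 + 42/83 = 540/83
5 + 1/(540/83) = 5 + 83/540 = 2783/540
3 + 1/(2783/540) = 3 + 540/2783 = 8889/2783
2 + 1/(8889/2783) = 2 + 2783/8889 = 20561/8889
2 + 1/(20561/8889) = 2 + 8889/20561 = 50011/20561

50011/20561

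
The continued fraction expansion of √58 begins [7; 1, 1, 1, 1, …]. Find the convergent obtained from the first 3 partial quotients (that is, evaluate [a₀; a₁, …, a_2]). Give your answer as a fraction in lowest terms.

15/2

Use the convergent recurrence hₖ = aₖ·hₖ₋₁ + hₖ₋₂ (and likewise for the denominators kₖ):
a_0 = 7: 7/1
a_1 = 1: 8/1
a_2 = 1: 15/2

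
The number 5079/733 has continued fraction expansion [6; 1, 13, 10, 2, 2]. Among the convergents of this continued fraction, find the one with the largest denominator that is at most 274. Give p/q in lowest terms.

a_0 = 6: 6/1  (≤ bound)
a_1 = 1: 7/1  (≤ bound)
a_2 = 13: 97/14  (≤ bound)
a_3 = 10: 977/141  (≤ bound)
a_4 = 2: 2051/296  (> 274, stop)

977/141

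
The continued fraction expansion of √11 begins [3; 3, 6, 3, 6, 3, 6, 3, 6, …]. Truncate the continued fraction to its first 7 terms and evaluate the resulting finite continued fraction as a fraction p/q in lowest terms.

Start with 6.
3 + 1/(6/1) = 3 + 1/6 = 19/6
6 + 1/(19/6) = 6 + 6/19 = 120/19
3 + 1/(120/19) = 3 + 19/120 = 379/120
6 + 1/(379/120) = 6 + 120/379 = 2394/379
3 + 1/(2394/379) = 3 + 379/2394 = 7561/2394
3 + 1/(7561/2394) = 3 + 2394/7561 = 25077/7561

25077/7561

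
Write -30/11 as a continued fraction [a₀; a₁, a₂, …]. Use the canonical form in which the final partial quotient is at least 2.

⌊-30/11⌋ = -3, remainder 3
⌊11/3⌋ = 3, remainder 2
⌊3/2⌋ = 1, remainder 1
⌊2/1⌋ = 2, remainder 0

[-3; 3, 1, 2]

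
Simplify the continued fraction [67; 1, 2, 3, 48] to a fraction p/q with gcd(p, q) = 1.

Compute successive convergents:
a_0 = 67: 67/1
a_1 = 1: 68/1
a_2 = 2: 203/3
a_3 = 3: 677/10
a_4 = 48: 32699/483

32699/483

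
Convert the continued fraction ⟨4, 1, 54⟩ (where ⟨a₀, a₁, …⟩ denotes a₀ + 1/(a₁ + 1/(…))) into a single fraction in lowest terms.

274/55

Start with 54.
1 + 1/(54/1) = 1 + 1/54 = 55/54
4 + 1/(55/54) = 4 + 54/55 = 274/55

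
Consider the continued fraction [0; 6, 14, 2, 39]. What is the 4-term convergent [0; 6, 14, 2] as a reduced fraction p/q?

29/176

Use the convergent recurrence hₖ = aₖ·hₖ₋₁ + hₖ₋₂ (and likewise for the denominators kₖ):
a_0 = 0: 0/1
a_1 = 6: 1/6
a_2 = 14: 14/85
a_3 = 2: 29/176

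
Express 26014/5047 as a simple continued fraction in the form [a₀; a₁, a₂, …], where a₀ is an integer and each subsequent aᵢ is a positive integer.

Repeatedly divide and take the remainder:
26014 ÷ 5047 → quotient 5, remainder 779
5047 ÷ 779 → quotient 6, remainder 373
779 ÷ 373 → quotient 2, remainder 33
373 ÷ 33 → quotient 11, remainder 10
33 ÷ 10 → quotient 3, remainder 3
10 ÷ 3 → quotient 3, remainder 1
3 ÷ 1 → quotient 3, remainder 0

[5; 6, 2, 11, 3, 3, 3]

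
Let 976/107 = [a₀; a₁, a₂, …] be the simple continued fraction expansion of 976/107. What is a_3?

976 ÷ 107 → quotient 9, remainder 13
107 ÷ 13 → quotient 8, remainder 3
13 ÷ 3 → quotient 4, remainder 1
3 ÷ 1 → quotient 3, remainder 0

3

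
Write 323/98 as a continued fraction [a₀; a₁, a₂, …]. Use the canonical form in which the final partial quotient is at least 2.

Repeatedly divide and take the remainder:
323 = 3·98 + 29, so a_0 = 3
98 = 3·29 + 11, so a_1 = 3
29 = 2·11 + 7, so a_2 = 2
11 = 1·7 + 4, so a_3 = 1
7 = 1·4 + 3, so a_4 = 1
4 = 1·3 + 1, so a_5 = 1
3 = 3·1 + 0, so a_6 = 3

[3; 3, 2, 1, 1, 1, 3]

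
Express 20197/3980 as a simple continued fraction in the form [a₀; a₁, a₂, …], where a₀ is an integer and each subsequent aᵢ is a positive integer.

20197 ÷ 3980 → quotient 5, remainder 297
3980 ÷ 297 → quotient 13, remainder 119
297 ÷ 119 → quotient 2, remainder 59
119 ÷ 59 → quotient 2, remainder 1
59 ÷ 1 → quotient 59, remainder 0

[5; 13, 2, 2, 59]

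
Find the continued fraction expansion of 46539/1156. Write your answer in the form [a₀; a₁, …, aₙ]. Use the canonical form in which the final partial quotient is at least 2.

[40; 3, 1, 6, 2, 9, 2]

46539 ÷ 1156 → quotient 40, remainder 299
1156 ÷ 299 → quotient 3, remainder 259
299 ÷ 259 → quotient 1, remainder 40
259 ÷ 40 → quotient 6, remainder 19
40 ÷ 19 → quotient 2, remainder 2
19 ÷ 2 → quotient 9, remainder 1
2 ÷ 1 → quotient 2, remainder 0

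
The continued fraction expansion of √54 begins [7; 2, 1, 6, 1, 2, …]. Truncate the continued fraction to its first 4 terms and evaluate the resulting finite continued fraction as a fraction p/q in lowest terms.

147/20

Start with 6.
1 + 1/(6/1) = 1 + 1/6 = 7/6
2 + 1/(7/6) = 2 + 6/7 = 20/7
7 + 1/(20/7) = 7 + 7/20 = 147/20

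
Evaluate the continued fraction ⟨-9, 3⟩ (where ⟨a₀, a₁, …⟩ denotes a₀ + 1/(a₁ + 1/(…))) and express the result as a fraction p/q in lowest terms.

-26/3

Start with 3.
-9 + 1/(3/1) = -9 + 1/3 = -26/3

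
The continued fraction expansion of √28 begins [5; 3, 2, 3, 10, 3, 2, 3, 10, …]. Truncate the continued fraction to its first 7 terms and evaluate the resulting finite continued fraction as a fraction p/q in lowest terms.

a_0 = 5: 5/1
a_1 = 3: 16/3
a_2 = 2: 37/7
a_3 = 3: 127/24
a_4 = 10: 1307/247
a_5 = 3: 4048/765
a_6 = 2: 9403/1777

9403/1777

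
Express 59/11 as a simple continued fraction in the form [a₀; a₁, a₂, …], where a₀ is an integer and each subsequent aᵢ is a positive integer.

59 = 5·11 + 4, so a_0 = 5
11 = 2·4 + 3, so a_1 = 2
4 = 1·3 + 1, so a_2 = 1
3 = 3·1 + 0, so a_3 = 3

[5; 2, 1, 3]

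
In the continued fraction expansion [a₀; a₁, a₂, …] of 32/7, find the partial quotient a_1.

Apply division with remainder until the remainder is 0:
32 = 4·7 + 4, so a_0 = 4
7 = 1·4 + 3, so a_1 = 1

1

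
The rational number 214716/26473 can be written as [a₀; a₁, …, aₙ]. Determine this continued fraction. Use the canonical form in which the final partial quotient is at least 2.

[8; 9, 34, 2, 42]

Run the Euclidean algorithm, recording each quotient:
214716 = 8·26473 + 2932, so a_0 = 8
26473 = 9·2932 + 85, so a_1 = 9
2932 = 34·85 + 42, so a_2 = 34
85 = 2·42 + 1, so a_3 = 2
42 = 42·1 + 0, so a_4 = 42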